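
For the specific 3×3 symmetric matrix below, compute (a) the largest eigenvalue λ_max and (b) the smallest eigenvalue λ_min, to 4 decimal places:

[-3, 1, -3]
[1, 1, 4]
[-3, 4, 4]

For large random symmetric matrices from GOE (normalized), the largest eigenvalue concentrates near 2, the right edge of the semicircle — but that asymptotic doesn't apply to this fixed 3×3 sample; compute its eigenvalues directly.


Since M is real symmetric, all three eigenvalues are real; they are the roots of det(λI − M) = λ³ − (tr M) λ² + s λ − det M, where s is the sum of the principal 2×2 minors.
tr M = -3 + 1 + 4 = 2.
s = ((-3)·1 − 1²) + ((-3)·4 − (-3)²) + (1·4 − 4²) = -4 + (-21) + (-12) = -37.
det M (expand along row 1) = (-3)·(-12) − 1·16 + (-3)·7 = -1.
Characteristic polynomial: λ³ − 2λ² − 37λ + 1 = 0.
Substitute λ = y + (tr M)/3 = y + 0.666667 to remove the quadratic term: y³ + p·y + q = 0 with p = s − (tr M)²/3 = -38.333333 and q = −2(tr M)³/27 + (tr M)·s/3 − det M = -24.259259.
Three real roots ⇒ use the trigonometric (Viète) form: r = 2√(−p/3) = 7.149204, φ = arccos(3q/(p·r)) = arccos(0.265561) = 1.302010 rad.
y_k = r·cos(φ/3 − 2πk/3) for k = 0, 1, 2 gives y = 6.486398, -0.639678, -5.846719.
λ_k = y_k + 0.666667 gives λ = 7.1531, 0.0270, -5.1801 (check: the sum is 2.0000 = tr M).

Hence λ_max = 7.1531 and λ_min = -5.1801.


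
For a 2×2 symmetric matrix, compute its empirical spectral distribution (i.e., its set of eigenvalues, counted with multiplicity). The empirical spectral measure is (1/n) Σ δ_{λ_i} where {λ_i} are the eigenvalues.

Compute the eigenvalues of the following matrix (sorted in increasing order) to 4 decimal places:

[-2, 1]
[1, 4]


Since M is real symmetric, both eigenvalues are real; they are the roots of det(λI − M) = λ² − (tr M) λ + det M.
tr M = -2 + 4 = 2.
det M = (-2)·4 − 1² = -8 − 1 = -9.
Characteristic polynomial: λ² − 2λ − 9 = 0.
Discriminant Δ = (tr M)² − 4·det M = 4 − (-36) = 40; √Δ = 6.324555.
λ = (tr M ± √Δ)/2 = (2 ± 6.324555)/2, giving (tr M − √Δ)/2 = -2.1623 and (tr M + √Δ)/2 = 4.1623.

Eigenvalues sorted in increasing order: [-2.1623, 4.1623].


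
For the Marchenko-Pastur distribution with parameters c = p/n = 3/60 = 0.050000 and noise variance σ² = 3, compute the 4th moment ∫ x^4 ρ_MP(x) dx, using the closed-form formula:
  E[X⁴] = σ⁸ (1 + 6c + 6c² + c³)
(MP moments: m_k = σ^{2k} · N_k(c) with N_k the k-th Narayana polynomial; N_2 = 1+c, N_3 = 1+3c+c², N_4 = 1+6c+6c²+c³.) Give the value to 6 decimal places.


E[X⁴] = σ⁸ (1 + 6c + 6c² + c³) (fourth MP moment). With σ² = 3 (so σ⁸ = 81) and c = 3/60 = 0.050000: E[X⁴] = 81 · (1 + 6·0.050000 + 6·(0.050000)² + (0.050000)³) = 81 · 1.315125.

So E[X^4] = 106.525125.


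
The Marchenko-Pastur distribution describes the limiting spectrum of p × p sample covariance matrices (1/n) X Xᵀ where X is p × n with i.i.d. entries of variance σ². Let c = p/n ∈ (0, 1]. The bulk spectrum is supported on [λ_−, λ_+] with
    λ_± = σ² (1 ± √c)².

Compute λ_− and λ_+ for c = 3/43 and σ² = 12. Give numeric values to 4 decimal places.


c = 3/43 = 0.069767; √c = 0.264135.
λ_− = σ² (1 − √c)² = 12 · (1 − 0.264135)² = 12 · (0.735865)² = 6.497963.
λ_+ = σ² (1 + √c)² = 12 · (1 + 0.264135)² = 12 · (1.264135)² = 19.176456.

Rounded to 4 decimal places: λ_− ≈ 6.4980, λ_+ ≈ 19.1765.


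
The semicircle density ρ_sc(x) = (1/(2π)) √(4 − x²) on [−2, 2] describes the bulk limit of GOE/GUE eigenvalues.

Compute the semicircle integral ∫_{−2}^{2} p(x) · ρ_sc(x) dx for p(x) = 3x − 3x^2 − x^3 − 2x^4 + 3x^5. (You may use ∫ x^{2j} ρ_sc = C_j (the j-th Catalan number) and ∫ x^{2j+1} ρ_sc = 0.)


Write p(x) = Σ a_i x^i, split into monomials and integrate each against ρ_sc separately.
Using ∫ x^{2j} ρ_sc = C_j = (1/(j+1)) C(2j, j) (Catalan numbers) and ∫ x^{2j+1} ρ_sc = 0 (odd monomials vanish by symmetry):
  i = 1 (odd): ∫ x^1 ρ_sc = 0 (vanishes)
  i = 2 (even): a_2 · C_{1} = -3 · 1 = -3
  i = 3 (odd): ∫ x^3 ρ_sc = 0 (vanishes)
  i = 4 (even): a_4 · C_{2} = -2 · 2 = -4
  i = 5 (odd): ∫ x^5 ρ_sc = 0 (vanishes)

Summing the contributions: ∫_{−2}^{2} p(x) ρ_sc(x) dx = (-3) + (-4) = -7.


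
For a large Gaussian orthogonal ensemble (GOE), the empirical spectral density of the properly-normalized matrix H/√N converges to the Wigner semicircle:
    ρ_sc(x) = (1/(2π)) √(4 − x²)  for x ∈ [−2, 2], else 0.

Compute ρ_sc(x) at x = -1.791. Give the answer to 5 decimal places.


ρ_sc(x) = (1/(2π)) √(4 − x²). With x = -1.791:
  4 − x² = 4 − (-1.791)² = 4 − 3.207681 = 0.792319.
  √(4 − x²) = 0.890123.
  1/(2π) = 0.159155.
  ρ_sc(-1.791) = 0.159155 · 0.890123 = 0.141667.

Rounded to 5 decimal places: ρ_sc(-1.791) ≈ 0.14167.


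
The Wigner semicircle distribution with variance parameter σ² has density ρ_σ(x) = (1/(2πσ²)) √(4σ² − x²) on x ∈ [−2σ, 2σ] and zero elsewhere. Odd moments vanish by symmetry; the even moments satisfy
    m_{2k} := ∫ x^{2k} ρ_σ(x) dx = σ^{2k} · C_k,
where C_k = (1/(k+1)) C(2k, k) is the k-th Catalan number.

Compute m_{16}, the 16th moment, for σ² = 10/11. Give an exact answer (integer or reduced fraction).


By the scaled semicircle moment identity, m_{2k} = σ^{2k} · C_k with k = 8.
C_8 = (1/(k+1)) · C(2k, k) = (1/9) · C(16, 8) = (1/9) · 12870 = 1430.
σ^{2k} = (σ²)^k = (10/11)^8 = 100000000/214358881.

Therefore m_{16} = σ^{16} · C_8 = (100000000/214358881) · 1430 = 13000000000/19487171.


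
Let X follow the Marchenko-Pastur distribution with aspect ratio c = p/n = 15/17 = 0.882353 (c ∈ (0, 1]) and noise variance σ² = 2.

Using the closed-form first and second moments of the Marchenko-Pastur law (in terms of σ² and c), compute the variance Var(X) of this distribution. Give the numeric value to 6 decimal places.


Recall the MP moments m_1 = E[X] = σ² and m_2 = E[X²] = σ⁴ (1 + c).
m_1 = E[X] = σ² = 2, so m_1² = 4.
m_2 = E[X²] = σ⁴ (1 + c) = 4 · (1 + 0.882353) = 4 · 1.882353 = 7.529412.
(Note m_2 − m_1² simplifies to c · σ⁴ = 0.882353 · 4.)

Var(X) = m_2 − m_1² = 7.529412 − 4 = 3.529412.


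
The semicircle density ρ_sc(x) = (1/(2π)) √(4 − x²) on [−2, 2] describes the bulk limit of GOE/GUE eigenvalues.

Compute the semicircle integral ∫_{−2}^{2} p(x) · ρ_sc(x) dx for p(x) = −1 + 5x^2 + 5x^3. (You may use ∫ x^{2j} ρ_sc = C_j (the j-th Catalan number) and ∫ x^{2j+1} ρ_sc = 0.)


Write p(x) = Σ a_i x^i, split into monomials and integrate each against ρ_sc separately.
Using ∫ x^{2j} ρ_sc = C_j = (1/(j+1)) C(2j, j) (Catalan numbers) and ∫ x^{2j+1} ρ_sc = 0 (odd monomials vanish by symmetry):
  i = 0 (even): a_0 · C_{0} = -1 · 1 = -1
  i = 2 (even): a_2 · C_{1} = 5 · 1 = 5
  i = 3 (odd): ∫ x^3 ρ_sc = 0 (vanishes)

Summing the contributions: ∫_{−2}^{2} p(x) ρ_sc(x) dx = (-1) + 5 = 4.


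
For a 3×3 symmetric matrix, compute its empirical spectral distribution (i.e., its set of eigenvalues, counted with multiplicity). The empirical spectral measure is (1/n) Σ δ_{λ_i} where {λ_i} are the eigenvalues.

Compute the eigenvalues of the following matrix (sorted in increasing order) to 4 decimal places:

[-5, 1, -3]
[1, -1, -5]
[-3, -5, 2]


Since M is real symmetric, all three eigenvalues are real; they are the roots of det(λI − M) = λ³ − (tr M) λ² + s λ − det M, where s is the sum of the principal 2×2 minors.
tr M = -5 + (-1) + 2 = -4.
s = ((-5)·(-1) − 1²) + ((-5)·2 − (-3)²) + ((-1)·2 − (-5)²) = 4 + (-19) + (-27) = -42.
det M (expand along row 1) = (-5)·(-27) − 1·(-13) + (-3)·(-8) = 172.
Characteristic polynomial: λ³ + 4λ² − 42λ − 172 = 0.
Substitute λ = y + (tr M)/3 = y − 1.333333 to remove the quadratic term: y³ + p·y + q = 0 with p = s − (tr M)²/3 = -47.333333 and q = −2(tr M)³/27 + (tr M)·s/3 − det M = -111.259259.
Three real roots ⇒ use the trigonometric (Viète) form: r = 2√(−p/3) = 7.944250, φ = arccos(3q/(p·r)) = arccos(0.887641) = 0.478599 rad.
y_k = r·cos(φ/3 − 2πk/3) for k = 0, 1, 2 gives y = 7.843371, -2.828761, -5.014610.
λ_k = y_k − 1.333333 gives λ = 6.5100, -4.1621, -6.3479 (check: the sum is -4.0000 = tr M).

Eigenvalues sorted in increasing order: [-6.3479, -4.1621, 6.5100].


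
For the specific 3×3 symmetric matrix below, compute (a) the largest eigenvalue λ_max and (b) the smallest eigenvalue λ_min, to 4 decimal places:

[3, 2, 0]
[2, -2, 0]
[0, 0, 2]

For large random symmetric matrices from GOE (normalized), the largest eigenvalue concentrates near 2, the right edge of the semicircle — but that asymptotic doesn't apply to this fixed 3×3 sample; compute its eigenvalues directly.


Since M is real symmetric, all three eigenvalues are real; they are the roots of det(λI − M) = λ³ − (tr M) λ² + s λ − det M, where s is the sum of the principal 2×2 minors.
tr M = 3 + (-2) + 2 = 3.
s = (3·(-2) − 2²) + (3·2 − 0²) + ((-2)·2 − 0²) = -10 + 6 + (-4) = -8.
det M (expand along row 1) = 3·(-4) − 2·4 + 0·0 = -20.
Characteristic polynomial: λ³ − 3λ² − 8λ + 20 = 0.
Substitute λ = y + (tr M)/3 = y + 1.000000 to remove the quadratic term: y³ + p·y + q = 0 with p = s − (tr M)²/3 = -11.000000 and q = −2(tr M)³/27 + (tr M)·s/3 − det M = 10.000000.
Three real roots ⇒ use the trigonometric (Viète) form: r = 2√(−p/3) = 3.829708, φ = arccos(3q/(p·r)) = arccos(-0.712136) = 2.363332 rad.
y_k = r·cos(φ/3 − 2πk/3) for k = 0, 1, 2 gives y = 2.701562, 1.000000, -3.701562.
λ_k = y_k + 1.000000 gives λ = 3.7016, 2.0000, -2.7016 (check: the sum is 3.0000 = tr M).

Hence λ_max = 3.7016 and λ_min = -2.7016.


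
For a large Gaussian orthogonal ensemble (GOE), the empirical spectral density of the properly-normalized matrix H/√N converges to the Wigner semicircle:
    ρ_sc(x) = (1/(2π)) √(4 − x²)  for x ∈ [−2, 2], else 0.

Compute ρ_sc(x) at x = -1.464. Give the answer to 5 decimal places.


ρ_sc(x) = (1/(2π)) √(4 − x²). With x = -1.464:
  4 − x² = 4 − (-1.464)² = 4 − 2.143296 = 1.856704.
  √(4 − x²) = 1.362609.
  1/(2π) = 0.159155.
  ρ_sc(-1.464) = 0.159155 · 1.362609 = 0.216866.

Rounded to 5 decimal places: ρ_sc(-1.464) ≈ 0.21687.


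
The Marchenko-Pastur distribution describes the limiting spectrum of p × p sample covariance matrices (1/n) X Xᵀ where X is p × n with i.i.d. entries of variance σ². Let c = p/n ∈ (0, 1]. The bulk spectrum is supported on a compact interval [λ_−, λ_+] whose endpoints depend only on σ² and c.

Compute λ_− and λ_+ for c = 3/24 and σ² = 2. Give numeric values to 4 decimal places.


c = 3/24 = 0.125000; √c = 0.353553.
λ_− = σ² (1 − √c)² = 2 · (1 − 0.353553)² = 2 · (0.646447)² = 0.835786.
λ_+ = σ² (1 + √c)² = 2 · (1 + 0.353553)² = 2 · (1.353553)² = 3.664214.

Rounded to 4 decimal places: λ_− ≈ 0.8358, λ_+ ≈ 3.6642.


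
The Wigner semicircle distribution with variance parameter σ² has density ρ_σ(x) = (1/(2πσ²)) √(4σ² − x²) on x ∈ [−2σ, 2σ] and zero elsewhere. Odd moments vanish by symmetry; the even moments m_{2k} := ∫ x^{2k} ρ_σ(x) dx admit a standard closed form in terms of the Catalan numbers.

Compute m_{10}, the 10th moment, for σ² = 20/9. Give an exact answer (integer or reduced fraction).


By the scaled semicircle moment identity, m_{2k} = σ^{2k} · C_k with k = 5.
C_5 = (1/(k+1)) · C(2k, k) = (1/6) · C(10, 5) = (1/6) · 252 = 42.
σ^{2k} = (σ²)^k = (20/9)^5 = 3200000/59049.

Therefore m_{10} = σ^{10} · C_5 = (3200000/59049) · 42 = 44800000/19683.


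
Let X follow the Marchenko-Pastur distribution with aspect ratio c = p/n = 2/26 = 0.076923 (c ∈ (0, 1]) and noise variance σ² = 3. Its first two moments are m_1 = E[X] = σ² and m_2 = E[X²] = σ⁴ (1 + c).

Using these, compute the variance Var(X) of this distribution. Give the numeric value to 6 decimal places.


m_1 = E[X] = σ² = 3, so m_1² = 9.
m_2 = E[X²] = σ⁴ (1 + c) = 9 · (1 + 0.076923) = 9 · 1.076923 = 9.692308.
(Note m_2 − m_1² simplifies to c · σ⁴ = 0.076923 · 9.)

Var(X) = m_2 − m_1² = 9.692308 − 9 = 0.692308.


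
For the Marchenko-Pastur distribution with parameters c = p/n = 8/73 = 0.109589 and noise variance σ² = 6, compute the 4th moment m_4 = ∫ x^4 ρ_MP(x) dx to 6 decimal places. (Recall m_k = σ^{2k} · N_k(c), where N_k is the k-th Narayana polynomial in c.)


E[X⁴] = σ⁸ (1 + 6c + 6c² + c³) (fourth MP moment). With σ² = 6 (so σ⁸ = 1296) and c = 8/73 = 0.109589: E[X⁴] = 1296 · (1 + 6·0.109589 + 6·(0.109589)² + (0.109589)³) = 1296 · 1.730909.

So E[X^4] = 2243.257976.


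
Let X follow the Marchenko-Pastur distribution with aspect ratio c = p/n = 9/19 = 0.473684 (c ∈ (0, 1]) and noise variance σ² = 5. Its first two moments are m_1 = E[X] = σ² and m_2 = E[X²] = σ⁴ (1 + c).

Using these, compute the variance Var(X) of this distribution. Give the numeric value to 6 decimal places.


m_1 = E[X] = σ² = 5, so m_1² = 25.
m_2 = E[X²] = σ⁴ (1 + c) = 25 · (1 + 0.473684) = 25 · 1.473684 = 36.842105.
(Note m_2 − m_1² simplifies to c · σ⁴ = 0.473684 · 25.)

Var(X) = m_2 − m_1² = 36.842105 − 25 = 11.842105.


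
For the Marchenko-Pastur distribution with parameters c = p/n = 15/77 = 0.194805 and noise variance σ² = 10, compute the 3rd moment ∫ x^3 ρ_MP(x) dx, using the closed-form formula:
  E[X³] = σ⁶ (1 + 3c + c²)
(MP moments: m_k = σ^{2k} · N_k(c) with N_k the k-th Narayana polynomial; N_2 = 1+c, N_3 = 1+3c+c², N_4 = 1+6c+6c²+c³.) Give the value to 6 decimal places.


E[X³] = σ⁶ (1 + 3c + c²) (third MP moment). With σ² = 10 (so σ⁶ = 1000) and c = 15/77 = 0.194805: E[X³] = 1000 · (1 + 3·0.194805 + (0.194805)²) = 1000 · 1.622365.

So E[X^3] = 1622.364648.


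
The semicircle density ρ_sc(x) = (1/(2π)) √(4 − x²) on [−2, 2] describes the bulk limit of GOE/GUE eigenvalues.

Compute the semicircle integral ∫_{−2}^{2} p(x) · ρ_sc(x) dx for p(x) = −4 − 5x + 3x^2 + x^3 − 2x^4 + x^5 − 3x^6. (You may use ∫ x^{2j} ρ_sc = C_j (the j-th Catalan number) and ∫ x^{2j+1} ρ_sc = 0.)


Write p(x) = Σ a_i x^i, split into monomials and integrate each against ρ_sc separately.
Using ∫ x^{2j} ρ_sc = C_j = (1/(j+1)) C(2j, j) (Catalan numbers) and ∫ x^{2j+1} ρ_sc = 0 (odd monomials vanish by symmetry):
  i = 0 (even): a_0 · C_{0} = -4 · 1 = -4
  i = 1 (odd): ∫ x^1 ρ_sc = 0 (vanishes)
  i = 2 (even): a_2 · C_{1} = 3 · 1 = 3
  i = 3 (odd): ∫ x^3 ρ_sc = 0 (vanishes)
  i = 4 (even): a_4 · C_{2} = -2 · 2 = -4
  i = 5 (odd): ∫ x^5 ρ_sc = 0 (vanishes)
  i = 6 (even): a_6 · C_{3} = -3 · 5 = -15

Summing the contributions: ∫_{−2}^{2} p(x) ρ_sc(x) dx = (-4) + 3 + (-4) + (-15) = -20.


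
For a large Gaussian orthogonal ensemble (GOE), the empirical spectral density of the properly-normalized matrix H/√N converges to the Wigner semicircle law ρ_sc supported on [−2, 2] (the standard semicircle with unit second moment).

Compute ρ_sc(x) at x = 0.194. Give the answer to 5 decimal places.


ρ_sc(x) = (1/(2π)) √(4 − x²). With x = 0.194:
  4 − x² = 4 − (0.194)² = 4 − 0.037636 = 3.962364.
  √(4 − x²) = 1.990569.
  1/(2π) = 0.159155.
  ρ_sc(0.194) = 0.159155 · 1.990569 = 0.316809.

Rounded to 5 decimal places: ρ_sc(0.194) ≈ 0.31681.


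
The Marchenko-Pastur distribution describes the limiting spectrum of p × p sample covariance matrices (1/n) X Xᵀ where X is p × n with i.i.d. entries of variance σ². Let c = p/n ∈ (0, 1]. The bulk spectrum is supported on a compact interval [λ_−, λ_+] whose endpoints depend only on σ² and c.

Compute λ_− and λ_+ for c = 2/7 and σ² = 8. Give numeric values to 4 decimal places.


c = 2/7 = 0.285714; √c = 0.534522.
λ_− = σ² (1 − √c)² = 8 · (1 − 0.534522)² = 8 · (0.465478)² = 1.733355.
λ_+ = σ² (1 + √c)² = 8 · (1 + 0.534522)² = 8 · (1.534522)² = 18.838074.

Rounded to 4 decimal places: λ_− ≈ 1.7334, λ_+ ≈ 18.8381.


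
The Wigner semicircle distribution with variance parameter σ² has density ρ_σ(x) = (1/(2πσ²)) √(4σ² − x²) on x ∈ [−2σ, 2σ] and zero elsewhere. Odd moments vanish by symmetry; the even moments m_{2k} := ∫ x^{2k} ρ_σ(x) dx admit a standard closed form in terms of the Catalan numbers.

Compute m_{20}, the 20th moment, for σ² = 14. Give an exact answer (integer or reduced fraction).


By the scaled semicircle moment identity, m_{2k} = σ^{2k} · C_k with k = 10.
C_10 = (1/(k+1)) · C(2k, k) = (1/11) · C(20, 10) = (1/11) · 184756 = 16796.
σ^{2k} = (σ²)^k = (14)^10 = 289254654976.

Therefore m_{20} = σ^{20} · C_10 = 289254654976 · 16796 = 4858321184976896.


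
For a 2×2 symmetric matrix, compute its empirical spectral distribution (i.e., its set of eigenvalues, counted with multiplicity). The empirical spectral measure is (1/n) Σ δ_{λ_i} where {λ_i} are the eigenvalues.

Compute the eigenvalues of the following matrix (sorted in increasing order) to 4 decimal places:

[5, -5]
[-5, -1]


Since M is real symmetric, both eigenvalues are real; they are the roots of det(λI − M) = λ² − (tr M) λ + det M.
tr M = 5 + (-1) = 4.
det M = 5·(-1) − (-5)² = -5 − 25 = -30.
Characteristic polynomial: λ² − 4λ − 30 = 0.
Discriminant Δ = (tr M)² − 4·det M = 16 − (-120) = 136; √Δ = 11.661904.
λ = (tr M ± √Δ)/2 = (4 ± 11.661904)/2, giving (tr M − √Δ)/2 = -3.8310 and (tr M + √Δ)/2 = 7.8310.

Eigenvalues sorted in increasing order: [-3.8310, 7.8310].


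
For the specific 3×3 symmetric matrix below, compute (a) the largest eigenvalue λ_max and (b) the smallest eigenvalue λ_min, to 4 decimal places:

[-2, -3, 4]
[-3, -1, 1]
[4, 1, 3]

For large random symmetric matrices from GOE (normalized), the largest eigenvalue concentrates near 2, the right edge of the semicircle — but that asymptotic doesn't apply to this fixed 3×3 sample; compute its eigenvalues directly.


Since M is real symmetric, all three eigenvalues are real; they are the roots of det(λI − M) = λ³ − (tr M) λ² + s λ − det M, where s is the sum of the principal 2×2 minors.
tr M = -2 + (-1) + 3 = 0.
s = ((-2)·(-1) − (-3)²) + ((-2)·3 − 4²) + ((-1)·3 − 1²) = -7 + (-22) + (-4) = -33.
det M (expand along row 1) = (-2)·(-4) − (-3)·(-13) + 4·1 = -27.
Characteristic polynomial: λ³ − 33λ + 27 = 0.
Substitute λ = y + (tr M)/3 = y + 0.000000 to remove the quadratic term: y³ + p·y + q = 0 with p = s − (tr M)²/3 = -33.000000 and q = −2(tr M)³/27 + (tr M)·s/3 − det M = 27.000000.
Three real roots ⇒ use the trigonometric (Viète) form: r = 2√(−p/3) = 6.633250, φ = arccos(3q/(p·r)) = arccos(-0.370037) = 1.949845 rad.
y_k = r·cos(φ/3 − 2πk/3) for k = 0, 1, 2 gives y = 5.280830, 0.835880, -6.116710.
λ_k = y_k + 0.000000 gives λ = 5.2808, 0.8359, -6.1167 (check: the sum is 0.0000 = tr M).

Hence λ_max = 5.2808 and λ_min = -6.1167.


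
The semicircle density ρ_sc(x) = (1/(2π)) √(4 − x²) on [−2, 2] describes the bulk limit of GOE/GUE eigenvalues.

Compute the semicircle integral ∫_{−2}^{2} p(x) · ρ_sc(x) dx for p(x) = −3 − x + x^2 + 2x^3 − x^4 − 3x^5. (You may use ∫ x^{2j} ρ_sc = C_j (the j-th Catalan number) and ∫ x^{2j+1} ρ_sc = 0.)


Write p(x) = Σ a_i x^i, split into monomials and integrate each against ρ_sc separately.
Using ∫ x^{2j} ρ_sc = C_j = (1/(j+1)) C(2j, j) (Catalan numbers) and ∫ x^{2j+1} ρ_sc = 0 (odd monomials vanish by symmetry):
  i = 0 (even): a_0 · C_{0} = -3 · 1 = -3
  i = 1 (odd): ∫ x^1 ρ_sc = 0 (vanishes)
  i = 2 (even): a_2 · C_{1} = 1 · 1 = 1
  i = 3 (odd): ∫ x^3 ρ_sc = 0 (vanishes)
  i = 4 (even): a_4 · C_{2} = -1 · 2 = -2
  i = 5 (odd): ∫ x^5 ρ_sc = 0 (vanishes)

Summing the contributions: ∫_{−2}^{2} p(x) ρ_sc(x) dx = (-3) + 1 + (-2) = -4.


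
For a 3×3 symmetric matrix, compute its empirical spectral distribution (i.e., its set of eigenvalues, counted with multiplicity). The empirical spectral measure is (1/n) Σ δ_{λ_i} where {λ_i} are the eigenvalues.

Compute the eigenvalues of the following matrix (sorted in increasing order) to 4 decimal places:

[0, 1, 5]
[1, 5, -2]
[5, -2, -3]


Since M is real symmetric, all three eigenvalues are real; they are the roots of det(λI − M) = λ³ − (tr M) λ² + s λ − det M, where s is the sum of the principal 2×2 minors.
tr M = 0 + 5 + (-3) = 2.
s = (0·5 − 1²) + (0·(-3) − 5²) + (5·(-3) − (-2)²) = -1 + (-25) + (-19) = -45.
det M (expand along row 1) = 0·(-19) − 1·7 + 5·(-27) = -142.
Characteristic polynomial: λ³ − 2λ² − 45λ + 142 = 0.
Substitute λ = y + (tr M)/3 = y + 0.666667 to remove the quadratic term: y³ + p·y + q = 0 with p = s − (tr M)²/3 = -46.333333 and q = −2(tr M)³/27 + (tr M)·s/3 − det M = 111.407407.
Three real roots ⇒ use the trigonometric (Viète) form: r = 2√(−p/3) = 7.859884, φ = arccos(3q/(p·r)) = arccos(-0.917753) = 2.733181 rad.
y_k = r·cos(φ/3 − 2πk/3) for k = 0, 1, 2 gives y = 4.817389, 2.969773, -7.787161.
λ_k = y_k + 0.666667 gives λ = 5.4841, 3.6364, -7.1205 (check: the sum is 2.0000 = tr M).

Eigenvalues sorted in increasing order: [-7.1205, 3.6364, 5.4841].


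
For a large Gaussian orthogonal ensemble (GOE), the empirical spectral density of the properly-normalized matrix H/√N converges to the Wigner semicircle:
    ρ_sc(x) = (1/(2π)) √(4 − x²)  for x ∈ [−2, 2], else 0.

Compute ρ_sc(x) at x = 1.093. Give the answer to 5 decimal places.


ρ_sc(x) = (1/(2π)) √(4 − x²). With x = 1.093:
  4 − x² = 4 − (1.093)² = 4 − 1.194649 = 2.805351.
  √(4 − x²) = 1.674918.
  1/(2π) = 0.159155.
  ρ_sc(1.093) = 0.159155 · 1.674918 = 0.266572.

Rounded to 5 decimal places: ρ_sc(1.093) ≈ 0.26657.


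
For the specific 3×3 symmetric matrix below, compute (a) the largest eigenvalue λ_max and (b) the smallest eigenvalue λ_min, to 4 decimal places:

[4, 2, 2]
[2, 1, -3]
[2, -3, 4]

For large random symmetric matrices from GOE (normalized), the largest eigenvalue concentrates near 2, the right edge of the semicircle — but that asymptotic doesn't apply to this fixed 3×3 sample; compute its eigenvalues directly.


Since M is real symmetric, all three eigenvalues are real; they are the roots of det(λI − M) = λ³ − (tr M) λ² + s λ − det M, where s is the sum of the principal 2×2 minors.
tr M = 4 + 1 + 4 = 9.
s = (4·1 − 2²) + (4·4 − 2²) + (1·4 − (-3)²) = 0 + 12 + (-5) = 7.
det M (expand along row 1) = 4·(-5) − 2·14 + 2·(-8) = -64.
Characteristic polynomial: λ³ − 9λ² + 7λ + 64 = 0.
Substitute λ = y + (tr M)/3 = y + 3.000000 to remove the quadratic term: y³ + p·y + q = 0 with p = s − (tr M)²/3 = -20.000000 and q = −2(tr M)³/27 + (tr M)·s/3 − det M = 31.000000.
Three real roots ⇒ use the trigonometric (Viète) form: r = 2√(−p/3) = 5.163978, φ = arccos(3q/(p·r)) = arccos(-0.900469) = 2.691642 rad.
y_k = r·cos(φ/3 − 2πk/3) for k = 0, 1, 2 gives y = 3.221237, 1.884768, -5.106005.
λ_k = y_k + 3.000000 gives λ = 6.2212, 4.8848, -2.1060 (check: the sum is 9.0000 = tr M).

Hence λ_max = 6.2212 and λ_min = -2.1060.


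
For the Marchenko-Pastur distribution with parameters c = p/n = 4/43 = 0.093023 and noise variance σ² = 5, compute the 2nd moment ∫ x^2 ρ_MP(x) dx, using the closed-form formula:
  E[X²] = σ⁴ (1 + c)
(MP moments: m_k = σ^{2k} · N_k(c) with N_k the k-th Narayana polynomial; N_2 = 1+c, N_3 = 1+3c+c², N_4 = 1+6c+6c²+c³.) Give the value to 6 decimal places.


E[X²] = σ⁴ (1 + c) (second MP moment). With σ² = 5 (so σ⁴ = 25) and c = 4/43 = 0.093023: E[X²] = 25 · (1 + 0.093023) = 25 · 1.093023.

So E[X^2] = 27.325581.


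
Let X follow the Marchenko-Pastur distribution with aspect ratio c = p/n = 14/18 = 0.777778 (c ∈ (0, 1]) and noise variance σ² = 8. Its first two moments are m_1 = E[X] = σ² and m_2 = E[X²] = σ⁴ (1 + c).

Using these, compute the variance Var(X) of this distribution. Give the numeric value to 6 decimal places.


m_1 = E[X] = σ² = 8, so m_1² = 64.
m_2 = E[X²] = σ⁴ (1 + c) = 64 · (1 + 0.777778) = 64 · 1.777778 = 113.777778.
(Note m_2 − m_1² simplifies to c · σ⁴ = 0.777778 · 64.)

Var(X) = m_2 − m_1² = 113.777778 − 64 = 49.777778.


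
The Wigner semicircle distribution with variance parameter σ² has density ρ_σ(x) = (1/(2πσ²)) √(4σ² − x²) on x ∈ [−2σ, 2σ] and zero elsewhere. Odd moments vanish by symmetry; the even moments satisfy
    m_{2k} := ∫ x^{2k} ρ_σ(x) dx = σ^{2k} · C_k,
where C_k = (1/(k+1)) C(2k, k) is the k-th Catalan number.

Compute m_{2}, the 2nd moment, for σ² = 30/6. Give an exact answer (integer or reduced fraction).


By the scaled semicircle moment identity, m_{2k} = σ^{2k} · C_k with k = 1.
C_1 = (1/(k+1)) · C(2k, k) = (1/2) · C(2, 1) = (1/2) · 2 = 1.
σ^{2k} = (σ²)^k = (30/6)^1 = 5.

Therefore m_{2} = σ^{2} · C_1 = 5 · 1 = 5.


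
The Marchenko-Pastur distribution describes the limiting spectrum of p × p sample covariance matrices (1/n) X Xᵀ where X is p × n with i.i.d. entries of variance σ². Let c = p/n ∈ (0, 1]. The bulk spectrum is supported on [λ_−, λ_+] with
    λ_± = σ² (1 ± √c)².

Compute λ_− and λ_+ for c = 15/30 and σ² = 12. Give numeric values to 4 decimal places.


c = 15/30 = 0.500000; √c = 0.707107.
λ_− = σ² (1 − √c)² = 12 · (1 − 0.707107)² = 12 · (0.292893)² = 1.029437.
λ_+ = σ² (1 + √c)² = 12 · (1 + 0.707107)² = 12 · (1.707107)² = 34.970563.

Rounded to 4 decimal places: λ_− ≈ 1.0294, λ_+ ≈ 34.9706.


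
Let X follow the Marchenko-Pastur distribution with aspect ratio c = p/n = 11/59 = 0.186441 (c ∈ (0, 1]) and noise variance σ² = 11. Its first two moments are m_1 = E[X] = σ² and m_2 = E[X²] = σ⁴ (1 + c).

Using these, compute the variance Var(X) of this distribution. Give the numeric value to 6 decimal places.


m_1 = E[X] = σ² = 11, so m_1² = 121.
m_2 = E[X²] = σ⁴ (1 + c) = 121 · (1 + 0.186441) = 121 · 1.186441 = 143.559322.
(Note m_2 − m_1² simplifies to c · σ⁴ = 0.186441 · 121.)

Var(X) = m_2 − m_1² = 143.559322 − 121 = 22.559322.


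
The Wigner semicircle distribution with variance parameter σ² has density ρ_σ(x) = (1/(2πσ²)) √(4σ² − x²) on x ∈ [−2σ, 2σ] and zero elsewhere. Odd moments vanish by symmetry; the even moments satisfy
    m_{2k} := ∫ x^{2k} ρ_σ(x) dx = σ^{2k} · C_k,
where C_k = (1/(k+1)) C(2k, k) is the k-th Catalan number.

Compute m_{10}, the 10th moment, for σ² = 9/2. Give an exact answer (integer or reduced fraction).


By the scaled semicircle moment identity, m_{2k} = σ^{2k} · C_k with k = 5.
C_5 = (1/(k+1)) · C(2k, k) = (1/6) · C(10, 5) = (1/6) · 252 = 42.
σ^{2k} = (σ²)^k = (9/2)^5 = 59049/32.

Therefore m_{10} = σ^{10} · C_5 = (59049/32) · 42 = 1240029/16.


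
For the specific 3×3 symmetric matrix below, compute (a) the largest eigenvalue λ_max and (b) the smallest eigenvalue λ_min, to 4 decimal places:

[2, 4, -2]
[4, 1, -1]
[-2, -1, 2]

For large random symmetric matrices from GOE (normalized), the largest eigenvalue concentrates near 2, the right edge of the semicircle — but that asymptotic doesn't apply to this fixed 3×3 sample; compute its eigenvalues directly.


Since M is real symmetric, all three eigenvalues are real; they are the roots of det(λI − M) = λ³ − (tr M) λ² + s λ − det M, where s is the sum of the principal 2×2 minors.
tr M = 2 + 1 + 2 = 5.
s = (2·1 − 4²) + (2·2 − (-2)²) + (1·2 − (-1)²) = -14 + 0 + 1 = -13.
det M (expand along row 1) = 2·1 − 4·6 + (-2)·(-2) = -18.
Characteristic polynomial: λ³ − 5λ² − 13λ + 18 = 0.
Substitute λ = y + (tr M)/3 = y + 1.666667 to remove the quadratic term: y³ + p·y + q = 0 with p = s − (tr M)²/3 = -21.333333 and q = −2(tr M)³/27 + (tr M)·s/3 − det M = -12.925926.
Three real roots ⇒ use the trigonometric (Viète) form: r = 2√(−p/3) = 5.333333, φ = arccos(3q/(p·r)) = arccos(0.340820) = 1.223007 rad.
y_k = r·cos(φ/3 − 2πk/3) for k = 0, 1, 2 gives y = 4.896253, -0.616908, -4.279345.
λ_k = y_k + 1.666667 gives λ = 6.5629, 1.0498, -2.6127 (check: the sum is 5.0000 = tr M).

Hence λ_max = 6.5629 and λ_min = -2.6127.


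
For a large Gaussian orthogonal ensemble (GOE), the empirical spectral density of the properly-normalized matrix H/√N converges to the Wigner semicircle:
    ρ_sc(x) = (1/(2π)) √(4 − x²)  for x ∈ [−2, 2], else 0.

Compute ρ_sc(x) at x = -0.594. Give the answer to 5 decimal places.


ρ_sc(x) = (1/(2π)) √(4 − x²). With x = -0.594:
  4 − x² = 4 − (-0.594)² = 4 − 0.352836 = 3.647164.
  √(4 − x²) = 1.909755.
  1/(2π) = 0.159155.
  ρ_sc(-0.594) = 0.159155 · 1.909755 = 0.303947.

Rounded to 5 decimal places: ρ_sc(-0.594) ≈ 0.30395.


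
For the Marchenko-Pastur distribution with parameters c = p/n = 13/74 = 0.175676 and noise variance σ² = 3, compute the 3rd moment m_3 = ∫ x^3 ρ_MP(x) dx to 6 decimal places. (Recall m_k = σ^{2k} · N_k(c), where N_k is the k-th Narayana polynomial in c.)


E[X³] = σ⁶ (1 + 3c + c²) (third MP moment). With σ² = 3 (so σ⁶ = 27) and c = 13/74 = 0.175676: E[X³] = 27 · (1 + 3·0.175676 + (0.175676)²) = 27 · 1.557889.

So E[X^3] = 42.063002.


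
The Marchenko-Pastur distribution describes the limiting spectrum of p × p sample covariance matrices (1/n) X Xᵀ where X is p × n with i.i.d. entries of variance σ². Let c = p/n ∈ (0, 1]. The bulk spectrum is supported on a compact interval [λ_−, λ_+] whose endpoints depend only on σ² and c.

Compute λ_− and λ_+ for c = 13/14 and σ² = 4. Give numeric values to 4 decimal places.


c = 13/14 = 0.928571; √c = 0.963624.
λ_− = σ² (1 − √c)² = 4 · (1 − 0.963624)² = 4 · (0.036376)² = 0.005293.
λ_+ = σ² (1 + √c)² = 4 · (1 + 0.963624)² = 4 · (1.963624)² = 15.423279.

Rounded to 4 decimal places: λ_− ≈ 0.0053, λ_+ ≈ 15.4233.


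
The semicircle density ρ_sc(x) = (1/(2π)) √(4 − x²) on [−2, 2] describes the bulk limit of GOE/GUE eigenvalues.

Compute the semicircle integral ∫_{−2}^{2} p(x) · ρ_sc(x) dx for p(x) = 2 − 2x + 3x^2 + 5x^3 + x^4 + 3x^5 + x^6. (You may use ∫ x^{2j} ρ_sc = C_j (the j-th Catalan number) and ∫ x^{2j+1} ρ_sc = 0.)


Write p(x) = Σ a_i x^i, split into monomials and integrate each against ρ_sc separately.
Using ∫ x^{2j} ρ_sc = C_j = (1/(j+1)) C(2j, j) (Catalan numbers) and ∫ x^{2j+1} ρ_sc = 0 (odd monomials vanish by symmetry):
  i = 0 (even): a_0 · C_{0} = 2 · 1 = 2
  i = 1 (odd): ∫ x^1 ρ_sc = 0 (vanishes)
  i = 2 (even): a_2 · C_{1} = 3 · 1 = 3
  i = 3 (odd): ∫ x^3 ρ_sc = 0 (vanishes)
  i = 4 (even): a_4 · C_{2} = 1 · 2 = 2
  i = 5 (odd): ∫ x^5 ρ_sc = 0 (vanishes)
  i = 6 (even): a_6 · C_{3} = 1 · 5 = 5

Summing the contributions: ∫_{−2}^{2} p(x) ρ_sc(x) dx = 2 + 3 + 2 + 5 = 12.


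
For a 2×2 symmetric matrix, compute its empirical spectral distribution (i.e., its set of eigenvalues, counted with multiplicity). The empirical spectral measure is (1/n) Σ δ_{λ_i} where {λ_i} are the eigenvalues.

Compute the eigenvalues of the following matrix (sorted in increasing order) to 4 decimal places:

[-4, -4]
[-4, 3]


Since M is real symmetric, both eigenvalues are real; they are the roots of det(λI − M) = λ² − (tr M) λ + det M.
tr M = -4 + 3 = -1.
det M = (-4)·3 − (-4)² = -12 − 16 = -28.
Characteristic polynomial: λ² + λ − 28 = 0.
Discriminant Δ = (tr M)² − 4·det M = 1 − (-112) = 113; √Δ = 10.630146.
λ = (tr M ± √Δ)/2 = (-1 ± 10.630146)/2, giving (tr M − √Δ)/2 = -5.8151 and (tr M + √Δ)/2 = 4.8151.

Eigenvalues sorted in increasing order: [-5.8151, 4.8151].


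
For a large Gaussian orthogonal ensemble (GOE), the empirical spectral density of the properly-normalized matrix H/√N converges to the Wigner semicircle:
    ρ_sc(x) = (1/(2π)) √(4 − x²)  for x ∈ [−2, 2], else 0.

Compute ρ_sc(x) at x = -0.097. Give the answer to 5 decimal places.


ρ_sc(x) = (1/(2π)) √(4 − x²). With x = -0.097:
  4 − x² = 4 − (-0.097)² = 4 − 0.009409 = 3.990591.
  √(4 − x²) = 1.997646.
  1/(2π) = 0.159155.
  ρ_sc(-0.097) = 0.159155 · 1.997646 = 0.317935.

Rounded to 5 decimal places: ρ_sc(-0.097) ≈ 0.31794.


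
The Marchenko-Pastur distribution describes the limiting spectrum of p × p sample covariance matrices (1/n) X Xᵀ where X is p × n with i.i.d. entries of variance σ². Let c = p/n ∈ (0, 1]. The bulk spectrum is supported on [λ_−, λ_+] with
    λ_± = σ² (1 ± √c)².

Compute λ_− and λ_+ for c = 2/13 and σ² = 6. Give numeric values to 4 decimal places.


c = 2/13 = 0.153846; √c = 0.392232.
λ_− = σ² (1 − √c)² = 6 · (1 − 0.392232)² = 6 · (0.607768)² = 2.216290.
λ_+ = σ² (1 + √c)² = 6 · (1 + 0.392232)² = 6 · (1.392232)² = 11.629864.

Rounded to 4 decimal places: λ_− ≈ 2.2163, λ_+ ≈ 11.6299.


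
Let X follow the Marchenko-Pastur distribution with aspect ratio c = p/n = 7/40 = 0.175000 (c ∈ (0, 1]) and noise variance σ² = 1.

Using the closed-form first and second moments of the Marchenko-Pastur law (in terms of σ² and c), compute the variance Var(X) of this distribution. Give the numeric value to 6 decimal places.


Recall the MP moments m_1 = E[X] = σ² and m_2 = E[X²] = σ⁴ (1 + c).
m_1 = E[X] = σ² = 1, so m_1² = 1.
m_2 = E[X²] = σ⁴ (1 + c) = 1 · (1 + 0.175000) = 1 · 1.175000 = 1.175000.
(Note m_2 − m_1² simplifies to c · σ⁴ = 0.175000 · 1.)

Var(X) = m_2 − m_1² = 1.175000 − 1 = 0.175000.


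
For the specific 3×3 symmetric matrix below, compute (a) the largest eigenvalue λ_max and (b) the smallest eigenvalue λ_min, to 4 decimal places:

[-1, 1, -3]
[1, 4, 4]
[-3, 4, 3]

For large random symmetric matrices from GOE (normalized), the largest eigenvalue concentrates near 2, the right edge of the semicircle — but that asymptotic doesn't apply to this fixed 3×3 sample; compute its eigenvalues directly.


Since M is real symmetric, all three eigenvalues are real; they are the roots of det(λI − M) = λ³ − (tr M) λ² + s λ − det M, where s is the sum of the principal 2×2 minors.
tr M = -1 + 4 + 3 = 6.
s = ((-1)·4 − 1²) + ((-1)·3 − (-3)²) + (4·3 − 4²) = -5 + (-12) + (-4) = -21.
det M (expand along row 1) = (-1)·(-4) − 1·15 + (-3)·16 = -59.
Characteristic polynomial: λ³ − 6λ² − 21λ + 59 = 0.
Substitute λ = y + (tr M)/3 = y + 2.000000 to remove the quadratic term: y³ + p·y + q = 0 with p = s − (tr M)²/3 = -33.000000 and q = −2(tr M)³/27 + (tr M)·s/3 − det M = 1.000000.
Three real roots ⇒ use the trigonometric (Viète) form: r = 2√(−p/3) = 6.633250, φ = arccos(3q/(p·r)) = arccos(-0.013705) = 1.584502 rad.
y_k = r·cos(φ/3 − 2πk/3) for k = 0, 1, 2 gives y = 5.729351, 0.030304, -5.759655.
λ_k = y_k + 2.000000 gives λ = 7.7294, 2.0303, -3.7597 (check: the sum is 6.0000 = tr M).

Hence λ_max = 7.7294 and λ_min = -3.7597.


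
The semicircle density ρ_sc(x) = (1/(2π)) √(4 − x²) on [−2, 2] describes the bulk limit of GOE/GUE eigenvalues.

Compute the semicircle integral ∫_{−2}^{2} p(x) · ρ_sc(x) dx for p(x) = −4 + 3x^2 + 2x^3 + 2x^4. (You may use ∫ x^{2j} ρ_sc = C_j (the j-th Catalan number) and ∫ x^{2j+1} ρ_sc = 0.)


Write p(x) = Σ a_i x^i, split into monomials and integrate each against ρ_sc separately.
Using ∫ x^{2j} ρ_sc = C_j = (1/(j+1)) C(2j, j) (Catalan numbers) and ∫ x^{2j+1} ρ_sc = 0 (odd monomials vanish by symmetry):
  i = 0 (even): a_0 · C_{0} = -4 · 1 = -4
  i = 2 (even): a_2 · C_{1} = 3 · 1 = 3
  i = 3 (odd): ∫ x^3 ρ_sc = 0 (vanishes)
  i = 4 (even): a_4 · C_{2} = 2 · 2 = 4

Summing the contributions: ∫_{−2}^{2} p(x) ρ_sc(x) dx = (-4) + 3 + 4 = 3.


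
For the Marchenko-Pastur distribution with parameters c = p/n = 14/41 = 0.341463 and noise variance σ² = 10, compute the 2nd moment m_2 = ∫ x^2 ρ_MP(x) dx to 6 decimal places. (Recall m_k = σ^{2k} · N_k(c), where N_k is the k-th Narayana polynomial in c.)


E[X²] = σ⁴ (1 + c) (second MP moment). With σ² = 10 (so σ⁴ = 100) and c = 14/41 = 0.341463: E[X²] = 100 · (1 + 0.341463) = 100 · 1.341463.

So E[X^2] = 134.146341.


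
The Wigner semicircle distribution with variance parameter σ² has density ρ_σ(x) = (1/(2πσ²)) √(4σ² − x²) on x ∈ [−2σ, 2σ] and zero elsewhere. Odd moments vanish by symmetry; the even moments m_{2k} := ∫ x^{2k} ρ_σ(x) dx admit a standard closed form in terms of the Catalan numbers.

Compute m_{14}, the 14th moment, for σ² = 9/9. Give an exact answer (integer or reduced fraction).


By the scaled semicircle moment identity, m_{2k} = σ^{2k} · C_k with k = 7.
C_7 = (1/(k+1)) · C(2k, k) = (1/8) · C(14, 7) = (1/8) · 3432 = 429.
σ^{2k} = (σ²)^k = (9/9)^7 = 1.

Therefore m_{14} = σ^{14} · C_7 = 1 · 429 = 429.


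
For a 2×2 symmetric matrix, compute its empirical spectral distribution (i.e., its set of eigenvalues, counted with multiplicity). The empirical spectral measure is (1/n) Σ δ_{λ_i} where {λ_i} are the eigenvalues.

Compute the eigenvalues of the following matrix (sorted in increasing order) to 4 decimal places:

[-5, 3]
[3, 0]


Since M is real symmetric, both eigenvalues are real; they are the roots of det(λI − M) = λ² − (tr M) λ + det M.
tr M = -5 + 0 = -5.
det M = (-5)·0 − 3² = 0 − 9 = -9.
Characteristic polynomial: λ² + 5λ − 9 = 0.
Discriminant Δ = (tr M)² − 4·det M = 25 − (-36) = 61; √Δ = 7.810250.
λ = (tr M ± √Δ)/2 = (-5 ± 7.810250)/2, giving (tr M − √Δ)/2 = -6.4051 and (tr M + √Δ)/2 = 1.4051.

Eigenvalues sorted in increasing order: [-6.4051, 1.4051].


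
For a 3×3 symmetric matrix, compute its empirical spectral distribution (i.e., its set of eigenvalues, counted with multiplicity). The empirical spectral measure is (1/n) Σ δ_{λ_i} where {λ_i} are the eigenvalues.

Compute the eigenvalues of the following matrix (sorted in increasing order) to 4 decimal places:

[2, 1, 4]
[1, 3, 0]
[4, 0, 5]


Since M is real symmetric, all three eigenvalues are real; they are the roots of det(λI − M) = λ³ − (tr M) λ² + s λ − det M, where s is the sum of the principal 2×2 minors.
tr M = 2 + 3 + 5 = 10.
s = (2·3 − 1²) + (2·5 − 4²) + (3·5 − 0²) = 5 + (-6) + 15 = 14.
det M (expand along row 1) = 2·15 − 1·5 + 4·(-12) = -23.
Characteristic polynomial: λ³ − 10λ² + 14λ + 23 = 0.
Substitute λ = y + (tr M)/3 = y + 3.333333 to remove the quadratic term: y³ + p·y + q = 0 with p = s − (tr M)²/3 = -19.333333 and q = −2(tr M)³/27 + (tr M)·s/3 − det M = -4.407407.
Three real roots ⇒ use the trigonometric (Viète) form: r = 2√(−p/3) = 5.077182, φ = arccos(3q/(p·r)) = arccos(0.134702) = 1.435683 rad.
y_k = r·cos(φ/3 − 2πk/3) for k = 0, 1, 2 gives y = 4.506804, -0.228587, -4.278216.
λ_k = y_k + 3.333333 gives λ = 7.8401, 3.1047, -0.9449 (check: the sum is 10.0000 = tr M).

Eigenvalues sorted in increasing order: [-0.9449, 3.1047, 7.8401].


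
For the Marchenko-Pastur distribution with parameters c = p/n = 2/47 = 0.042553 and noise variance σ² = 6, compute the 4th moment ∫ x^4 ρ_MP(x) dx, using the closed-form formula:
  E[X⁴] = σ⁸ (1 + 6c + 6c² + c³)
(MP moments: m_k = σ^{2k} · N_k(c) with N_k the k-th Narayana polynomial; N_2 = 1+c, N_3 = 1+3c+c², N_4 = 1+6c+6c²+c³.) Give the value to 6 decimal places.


E[X⁴] = σ⁸ (1 + 6c + 6c² + c³) (fourth MP moment). With σ² = 6 (so σ⁸ = 1296) and c = 2/47 = 0.042553: E[X⁴] = 1296 · (1 + 6·0.042553 + 6·(0.042553)² + (0.042553)³) = 1296 · 1.266261.

So E[X^4] = 1641.074059.


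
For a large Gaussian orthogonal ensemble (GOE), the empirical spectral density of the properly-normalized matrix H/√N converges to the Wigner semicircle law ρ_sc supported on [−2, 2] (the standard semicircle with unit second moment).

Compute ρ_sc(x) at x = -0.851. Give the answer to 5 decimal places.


ρ_sc(x) = (1/(2π)) √(4 − x²). With x = -0.851:
  4 − x² = 4 − (-0.851)² = 4 − 0.724201 = 3.275799.
  √(4 − x²) = 1.809917.
  1/(2π) = 0.159155.
  ρ_sc(-0.851) = 0.159155 · 1.809917 = 0.288057.

Rounded to 5 decimal places: ρ_sc(-0.851) ≈ 0.28806.
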